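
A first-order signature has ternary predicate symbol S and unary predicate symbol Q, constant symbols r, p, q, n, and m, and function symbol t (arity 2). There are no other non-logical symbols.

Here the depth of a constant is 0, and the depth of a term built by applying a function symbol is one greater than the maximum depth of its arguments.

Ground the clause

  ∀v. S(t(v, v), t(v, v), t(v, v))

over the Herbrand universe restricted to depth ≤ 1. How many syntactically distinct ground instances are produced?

30

Ground terms of depth ≤ 1:
  If N_k denotes the number of depth-≤k ground terms, the 5 constants give N_0 = 5, and each function symbol of arity r contributes N_{k-1}^r new terms at level k: N_k = 5 + N_{k-1}^2.
  N_0 = 5
  N_1 = 5 + 5^2 = 30
So there are 30 ground terms available for substitution.
The body mentions the single quantified variable v; since ground terms form a free algebra, no two substitutions collapse to the same formula.
Number of ground instances = 30.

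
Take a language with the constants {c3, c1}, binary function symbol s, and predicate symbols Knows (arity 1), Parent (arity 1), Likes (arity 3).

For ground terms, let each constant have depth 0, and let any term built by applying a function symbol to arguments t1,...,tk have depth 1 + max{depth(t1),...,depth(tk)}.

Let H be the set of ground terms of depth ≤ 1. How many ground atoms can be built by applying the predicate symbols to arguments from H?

First count ground terms of depth ≤ 1.
Write N_k for the number of ground terms of depth ≤ k. A term of depth ≤ k is either a constant or a function symbol applied to arguments of depth ≤ k−1, so N_k = 2 + N_{k-1}^2.
N_0 = 2
N_1 = 2 + 2^2 = 6
Explicitly: c3, c1, s(c3, c3), s(c3, c1), s(c1, c3), s(c1, c1).
So |H| = 6.
Each predicate of arity r yields |H|^r ground atoms (one per choice of an r-tuple from H):
  Knows: 6;  Parent: 6;  Likes: 6^3 = 216
Total ground atoms: 6 + 6 + 216 = 228.

228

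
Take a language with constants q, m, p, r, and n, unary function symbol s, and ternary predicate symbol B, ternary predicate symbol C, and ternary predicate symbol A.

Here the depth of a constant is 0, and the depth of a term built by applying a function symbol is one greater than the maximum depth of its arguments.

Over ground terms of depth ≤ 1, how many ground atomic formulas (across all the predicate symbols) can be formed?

First count ground terms of depth ≤ 1.
Count level by level. With function symbols s/1, the terms of depth ≤ k are the 5 constants together with each function applied to depth-≤(k−1) tuples, so N_k = 5 + N_{k-1}.
N_0 = 5
N_1 = 5 + 5 = 10
So |H| = 10.
A ground atom is a predicate applied to a tuple of terms from H, so the count is the sum over predicates of |H|^arity:
  B: 10^3 = 1000;  C: 10^3 = 1000;  A: 10^3 = 1000
Total ground atoms: 1000 + 1000 + 1000 = 3000.

3000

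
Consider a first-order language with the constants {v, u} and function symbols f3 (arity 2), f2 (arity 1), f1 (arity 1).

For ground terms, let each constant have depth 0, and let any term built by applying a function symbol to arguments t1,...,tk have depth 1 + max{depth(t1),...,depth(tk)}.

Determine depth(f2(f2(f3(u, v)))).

3

depth(f3(u, v)) = 1 + max(0, 0) = 1
depth(f2(f3(u, v))) = 1 + depth(f3(u, v)) = 1 + 1 = 2
depth(f2(f2(f3(u, v)))) = 1 + depth(f2(f3(u, v))) = 1 + 2 = 3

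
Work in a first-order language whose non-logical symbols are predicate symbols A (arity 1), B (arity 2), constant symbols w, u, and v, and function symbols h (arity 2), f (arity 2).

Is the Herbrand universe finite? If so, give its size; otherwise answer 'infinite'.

infinite

The signature has at least one function symbol (h, arity 2) and at least one constant (w).
Iterating h gives infinitely many distinct ground terms: w, h(w, w), h(h(w, w), h(w, w)), ...
So the Herbrand universe is infinite.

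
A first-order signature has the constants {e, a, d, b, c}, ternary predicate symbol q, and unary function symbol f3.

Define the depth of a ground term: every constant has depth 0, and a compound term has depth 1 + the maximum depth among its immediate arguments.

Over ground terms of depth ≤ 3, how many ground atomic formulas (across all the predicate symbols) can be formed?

First count ground terms of depth ≤ 3.
Count level by level. With function symbols f3/1, the terms of depth ≤ k are the 5 constants together with each function applied to depth-≤(k−1) tuples, so N_k = 5 + N_{k-1}.
N_0 = 5
N_1 = 5 + 5 = 10
N_2 = 5 + 10 = 15
N_3 = 5 + 15 = 20
So |H| = 20.
A ground atom is a predicate applied to a tuple of terms from H, so the count is the sum over predicates of |H|^arity:
  q: 20^3 = 8000
Total ground atoms: 8000.

8000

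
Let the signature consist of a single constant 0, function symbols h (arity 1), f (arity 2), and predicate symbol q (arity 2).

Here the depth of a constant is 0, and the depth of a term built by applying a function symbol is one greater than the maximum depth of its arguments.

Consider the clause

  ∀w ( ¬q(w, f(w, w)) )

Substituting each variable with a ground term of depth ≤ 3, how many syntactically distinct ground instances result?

Ground terms of depth ≤ 3:
  Let N_k = |{terms of depth ≤ k}|. Then N_0 = 1 and N_k = 1 + N_{k-1} + N_{k-1}^2 for k ≥ 1 (one summand per function symbol, arity giving the exponent).
  N_0 = 1
  N_1 = 1 + 1 + 1^2 = 3
  N_2 = 1 + 3 + 3^2 = 13
  N_3 = 1 + 13 + 13^2 = 183
So there are 183 ground terms available for substitution.
The variable w ranges independently over the available ground terms, and distinct assignments produce distinct instances.
Number of ground instances = 183.

183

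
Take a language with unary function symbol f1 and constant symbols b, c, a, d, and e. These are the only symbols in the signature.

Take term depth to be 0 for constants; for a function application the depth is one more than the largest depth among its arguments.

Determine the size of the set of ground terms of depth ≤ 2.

If N_k denotes the number of depth-≤k ground terms, the 5 constants give N_0 = 5, and each function symbol of arity r contributes N_{k-1}^r new terms at level k: N_k = 5 + N_{k-1}.
N_0 = 5
N_1 = 5 + 5 = 10
N_2 = 5 + 10 = 15

15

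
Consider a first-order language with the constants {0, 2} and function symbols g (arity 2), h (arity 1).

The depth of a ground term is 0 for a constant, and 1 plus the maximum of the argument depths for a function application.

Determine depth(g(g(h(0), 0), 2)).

depth(h(0)) = 1 + depth(0) = 1 + 0 = 1
depth(g(h(0), 0)) = 1 + max(1, 0) = 2
depth(g(g(h(0), 0), 2)) = 1 + max(2, 0) = 3

3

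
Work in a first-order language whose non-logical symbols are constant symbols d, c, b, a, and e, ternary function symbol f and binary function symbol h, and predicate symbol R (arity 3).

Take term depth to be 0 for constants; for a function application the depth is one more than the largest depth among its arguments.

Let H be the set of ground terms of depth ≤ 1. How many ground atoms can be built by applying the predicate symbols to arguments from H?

First count ground terms of depth ≤ 1.
Count level by level. With function symbols f/3, h/2, the terms of depth ≤ k are the 5 constants together with each function applied to depth-≤(k−1) tuples, so N_k = 5 + N_{k-1}^3 + N_{k-1}^2.
N_0 = 5
N_1 = 5 + 5^3 + 5^2 = 155
So |H| = 155.
For each predicate symbol, the number of ground atoms is |H| raised to its arity; summing:
  R: 155^3 = 3723875
Total ground atoms: 3723875.

3723875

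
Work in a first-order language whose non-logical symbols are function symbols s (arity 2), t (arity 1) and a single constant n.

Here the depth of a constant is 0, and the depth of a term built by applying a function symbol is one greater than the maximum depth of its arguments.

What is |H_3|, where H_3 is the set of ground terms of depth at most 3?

183

Let N_k count ground terms of depth at most k. Each non-constant term of depth ≤ k is some function symbol applied to depth-≤(k−1) arguments, giving N_k = 1 + N_{k-1}^2 + N_{k-1}.
N_0 = 1
N_1 = 1 + 1^2 + 1 = 3
N_2 = 1 + 3^2 + 3 = 13
N_3 = 1 + 13^2 + 13 = 183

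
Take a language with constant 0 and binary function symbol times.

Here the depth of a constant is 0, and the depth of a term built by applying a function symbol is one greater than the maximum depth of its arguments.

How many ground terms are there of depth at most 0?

Write N_k for the number of ground terms of depth ≤ k. A term of depth ≤ k is either a constant or a function symbol applied to arguments of depth ≤ k−1, so N_k = 1 + N_{k-1}^2.
N_0 = 1

1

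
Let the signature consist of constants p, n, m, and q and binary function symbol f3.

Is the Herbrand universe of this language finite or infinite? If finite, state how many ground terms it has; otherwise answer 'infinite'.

infinite

The signature has at least one function symbol (f3, arity 2) and at least one constant (p).
Iterating f3 gives infinitely many distinct ground terms: p, f3(p, p), f3(f3(p, p), f3(p, p)), ...
So the Herbrand universe is infinite.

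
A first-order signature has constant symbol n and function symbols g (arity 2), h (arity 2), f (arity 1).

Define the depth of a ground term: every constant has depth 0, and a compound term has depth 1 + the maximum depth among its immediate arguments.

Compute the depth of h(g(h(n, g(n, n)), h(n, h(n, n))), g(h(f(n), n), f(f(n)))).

4

depth(g(n, n)) = 1 + max(0, 0) = 1
depth(h(n, g(n, n))) = 1 + max(0, 1) = 2
depth(h(n, n)) = 1 + max(0, 0) = 1
depth(h(n, h(n, n))) = 1 + max(0, 1) = 2
depth(g(h(n, g(n, n)), h(n, h(n, n)))) = 1 + max(2, 2) = 3
depth(f(n)) = 1 + depth(n) = 1 + 0 = 1
depth(h(f(n), n)) = 1 + max(1, 0) = 2
depth(f(f(n))) = 1 + depth(f(n)) = 1 + 1 = 2
depth(g(h(f(n), n), f(f(n)))) = 1 + max(2, 2) = 3
depth(h(g(h(n, g(n, n)), h(n, h(n, n))), g(h(f(n), n), f(f(n))))) = 1 + max(3, 3) = 4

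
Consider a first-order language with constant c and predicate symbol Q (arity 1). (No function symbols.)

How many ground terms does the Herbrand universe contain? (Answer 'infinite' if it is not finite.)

There are no function symbols, so the only ground term is the single constant.
The Herbrand universe is {c}, finite with 1 element.

1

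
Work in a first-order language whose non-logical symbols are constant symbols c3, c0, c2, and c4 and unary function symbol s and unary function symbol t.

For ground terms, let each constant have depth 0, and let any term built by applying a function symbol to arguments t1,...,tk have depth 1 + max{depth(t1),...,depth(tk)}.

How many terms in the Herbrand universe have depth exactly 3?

32

Write N_k for the number of ground terms of depth ≤ k. A term of depth ≤ k is either a constant or a function symbol applied to arguments of depth ≤ k−1, so N_k = 4 + N_{k-1} + N_{k-1}.
N_0 = 4
N_1 = 4 + 4 + 4 = 12
N_2 = 4 + 12 + 12 = 28
N_3 = 4 + 28 + 28 = 60
Terms of depth exactly 3: N_3 − N_2 = 60 − 28 = 32.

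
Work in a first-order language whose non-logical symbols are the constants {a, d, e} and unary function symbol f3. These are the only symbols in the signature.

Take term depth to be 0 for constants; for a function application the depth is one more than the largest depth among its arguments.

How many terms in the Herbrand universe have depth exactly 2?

3

Write N_k for the number of ground terms of depth ≤ k. A term of depth ≤ k is either a constant or a function symbol applied to arguments of depth ≤ k−1, so N_k = 3 + N_{k-1}.
N_0 = 3
N_1 = 3 + 3 = 6
N_2 = 3 + 6 = 9
Terms of depth exactly 2: N_2 − N_1 = 9 − 6 = 3.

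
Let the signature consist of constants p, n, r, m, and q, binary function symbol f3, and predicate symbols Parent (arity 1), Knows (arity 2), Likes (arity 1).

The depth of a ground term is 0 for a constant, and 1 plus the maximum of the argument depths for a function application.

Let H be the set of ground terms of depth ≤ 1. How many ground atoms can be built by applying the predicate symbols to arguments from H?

960

First count ground terms of depth ≤ 1.
Let N_k = |{terms of depth ≤ k}|. Then N_0 = 5 and N_k = 5 + N_{k-1}^2 for k ≥ 1 (one summand per function symbol, arity giving the exponent).
N_0 = 5
N_1 = 5 + 5^2 = 30
So |H| = 30.
A ground atom is a predicate applied to a tuple of terms from H, so the count is the sum over predicates of |H|^arity:
  Parent: 30;  Knows: 30^2 = 900;  Likes: 30
Total ground atoms: 30 + 900 + 30 = 960.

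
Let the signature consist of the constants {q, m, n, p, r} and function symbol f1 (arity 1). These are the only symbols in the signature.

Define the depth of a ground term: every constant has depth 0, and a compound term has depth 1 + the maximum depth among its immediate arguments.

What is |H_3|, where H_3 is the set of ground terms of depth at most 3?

Let N_k = |{terms of depth ≤ k}|. Then N_0 = 5 and N_k = 5 + N_{k-1} for k ≥ 1 (one summand per function symbol, arity giving the exponent).
N_0 = 5
N_1 = 5 + 5 = 10
N_2 = 5 + 10 = 15
N_3 = 5 + 15 = 20

20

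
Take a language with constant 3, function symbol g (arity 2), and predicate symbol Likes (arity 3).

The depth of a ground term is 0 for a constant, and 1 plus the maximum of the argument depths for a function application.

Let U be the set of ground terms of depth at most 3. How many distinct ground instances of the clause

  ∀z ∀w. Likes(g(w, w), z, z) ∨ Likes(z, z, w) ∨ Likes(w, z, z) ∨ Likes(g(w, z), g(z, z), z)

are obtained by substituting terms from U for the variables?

676

Ground terms of depth ≤ 3:
  If N_k denotes the number of depth-≤k ground terms, the 1 constant gives N_0 = 1, and each function symbol of arity r contributes N_{k-1}^r new terms at level k: N_k = 1 + N_{k-1}^2.
  N_0 = 1
  N_1 = 1 + 1^2 = 2
  N_2 = 1 + 2^2 = 5
  N_3 = 1 + 5^2 = 26
So there are 26 ground terms available for substitution.
There are 2 variables to instantiate (z, w), each occurring in at least one literal, so different choices give different ground instances.
Number of ground instances = 26^2 = 676.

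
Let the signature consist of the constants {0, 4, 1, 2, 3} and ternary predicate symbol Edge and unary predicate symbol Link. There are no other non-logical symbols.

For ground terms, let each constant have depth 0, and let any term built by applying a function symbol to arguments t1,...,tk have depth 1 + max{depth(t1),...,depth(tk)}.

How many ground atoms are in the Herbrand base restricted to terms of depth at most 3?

130

First count ground terms of depth ≤ 3.
With no function symbols every ground term is a constant, so there are exactly 5 ground terms at every depth bound.
N_0 = 5
N_1 = 5
N_2 = 5
N_3 = 5
Explicitly: 0, 4, 1, 2, 3.
So |H| = 5.
Each predicate of arity r yields |H|^r ground atoms (one per choice of an r-tuple from H):
  Edge: 5^3 = 125;  Link: 5
Total ground atoms: 125 + 5 = 130.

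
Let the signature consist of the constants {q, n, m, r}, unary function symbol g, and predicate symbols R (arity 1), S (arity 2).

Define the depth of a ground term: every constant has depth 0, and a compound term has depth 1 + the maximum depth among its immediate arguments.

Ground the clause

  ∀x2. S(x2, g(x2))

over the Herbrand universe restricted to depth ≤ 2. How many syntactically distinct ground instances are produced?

Ground terms of depth ≤ 2:
  Count level by level. With function symbols g/1, the terms of depth ≤ k are the 4 constants together with each function applied to depth-≤(k−1) tuples, so N_k = 4 + N_{k-1}.
  N_0 = 4
  N_1 = 4 + 4 = 8
  N_2 = 4 + 8 = 12
So there are 12 ground terms available for substitution.
The variable x2 ranges independently over the available ground terms, and distinct assignments produce distinct instances.
Number of ground instances = 12.

12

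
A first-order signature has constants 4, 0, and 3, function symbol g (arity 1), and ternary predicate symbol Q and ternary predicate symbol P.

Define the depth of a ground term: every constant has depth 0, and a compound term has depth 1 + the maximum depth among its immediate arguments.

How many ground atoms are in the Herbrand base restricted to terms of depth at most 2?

1458

First count ground terms of depth ≤ 2.
Write N_k for the number of ground terms of depth ≤ k. A term of depth ≤ k is either a constant or a function symbol applied to arguments of depth ≤ k−1, so N_k = 3 + N_{k-1}.
N_0 = 3
N_1 = 3 + 3 = 6
N_2 = 3 + 6 = 9
Explicitly: 4, 0, 3, g(4), g(0), g(3), g(g(4)), g(g(0)), g(g(3)).
So |H| = 9.
Ground atoms are formed by filling each argument slot of a predicate with a term from H, so an r-ary predicate gives |H|^r atoms:
  Q: 9^3 = 729;  P: 9^3 = 729
Total ground atoms: 729 + 729 = 1458.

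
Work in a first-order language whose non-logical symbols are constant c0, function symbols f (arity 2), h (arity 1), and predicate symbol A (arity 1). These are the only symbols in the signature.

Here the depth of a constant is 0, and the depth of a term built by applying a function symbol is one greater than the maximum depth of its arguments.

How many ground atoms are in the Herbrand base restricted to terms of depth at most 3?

First count ground terms of depth ≤ 3.
Count level by level. With function symbols f/2, h/1, the terms of depth ≤ k are the 1 constant together with each function applied to depth-≤(k−1) tuples, so N_k = 1 + N_{k-1}^2 + N_{k-1}.
N_0 = 1
N_1 = 1 + 1^2 + 1 = 3
N_2 = 1 + 3^2 + 3 = 13
N_3 = 1 + 13^2 + 13 = 183
So |H| = 183.
For each predicate symbol, the number of ground atoms is |H| raised to its arity; summing:
  A: 183
Total ground atoms: 183.

183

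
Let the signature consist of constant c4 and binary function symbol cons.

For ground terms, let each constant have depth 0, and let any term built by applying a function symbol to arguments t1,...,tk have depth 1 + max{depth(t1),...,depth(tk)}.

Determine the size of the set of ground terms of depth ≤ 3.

26

Let N_k count ground terms of depth at most k. Each non-constant term of depth ≤ k is some function symbol applied to depth-≤(k−1) arguments, giving N_k = 1 + N_{k-1}^2.
N_0 = 1
N_1 = 1 + 1^2 = 2
N_2 = 1 + 2^2 = 5
N_3 = 1 + 5^2 = 26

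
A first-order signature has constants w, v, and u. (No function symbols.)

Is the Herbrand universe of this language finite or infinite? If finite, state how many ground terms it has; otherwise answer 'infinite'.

There are no function symbols, so every ground term is one of the 3 constants.
The Herbrand universe is {w, v, u}, which is finite with 3 elements.

3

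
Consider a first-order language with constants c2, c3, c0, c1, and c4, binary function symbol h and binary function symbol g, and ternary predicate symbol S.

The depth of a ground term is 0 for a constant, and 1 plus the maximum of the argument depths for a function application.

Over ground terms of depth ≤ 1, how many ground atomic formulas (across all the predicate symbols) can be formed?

166375

First count ground terms of depth ≤ 1.
Count level by level. With function symbols h/2, g/2, the terms of depth ≤ k are the 5 constants together with each function applied to depth-≤(k−1) tuples, so N_k = 5 + N_{k-1}^2 + N_{k-1}^2.
N_0 = 5
N_1 = 5 + 5^2 + 5^2 = 55
So |H| = 55.
Each predicate of arity r yields |H|^r ground atoms (one per choice of an r-tuple from H):
  S: 55^3 = 166375
Total ground atoms: 166375.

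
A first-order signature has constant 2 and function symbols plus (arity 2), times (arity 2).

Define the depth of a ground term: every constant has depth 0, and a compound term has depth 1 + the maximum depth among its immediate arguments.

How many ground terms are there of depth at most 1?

3

Let N_k count ground terms of depth at most k. Each non-constant term of depth ≤ k is some function symbol applied to depth-≤(k−1) arguments, giving N_k = 1 + N_{k-1}^2 + N_{k-1}^2.
N_0 = 1
N_1 = 1 + 1^2 + 1^2 = 3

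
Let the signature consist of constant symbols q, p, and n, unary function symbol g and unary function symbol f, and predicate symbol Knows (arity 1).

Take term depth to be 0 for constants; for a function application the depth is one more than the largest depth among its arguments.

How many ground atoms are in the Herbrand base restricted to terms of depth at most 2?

First count ground terms of depth ≤ 2.
Count level by level. With function symbols g/1, f/1, the terms of depth ≤ k are the 3 constants together with each function applied to depth-≤(k−1) tuples, so N_k = 3 + N_{k-1} + N_{k-1}.
N_0 = 3
N_1 = 3 + 3 + 3 = 9
N_2 = 3 + 9 + 9 = 21
So |H| = 21.
For each predicate symbol, the number of ground atoms is |H| raised to its arity; summing:
  Knows: 21
Total ground atoms: 21.

21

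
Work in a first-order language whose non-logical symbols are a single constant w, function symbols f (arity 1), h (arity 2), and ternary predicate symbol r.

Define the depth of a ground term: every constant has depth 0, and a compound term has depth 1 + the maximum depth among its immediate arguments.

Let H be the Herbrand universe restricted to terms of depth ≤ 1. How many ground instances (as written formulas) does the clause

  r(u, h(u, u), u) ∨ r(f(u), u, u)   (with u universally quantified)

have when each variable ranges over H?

3

Ground terms of depth ≤ 1:
  Count level by level. With function symbols f/1, h/2, the terms of depth ≤ k are the 1 constant together with each function applied to depth-≤(k−1) tuples, so N_k = 1 + N_{k-1} + N_{k-1}^2.
  N_0 = 1
  N_1 = 1 + 1 + 1^2 = 3
So there are 3 ground terms available for substitution.
The body mentions the single quantified variable u; since ground terms form a free algebra, no two substitutions collapse to the same formula.
Number of ground instances = 3.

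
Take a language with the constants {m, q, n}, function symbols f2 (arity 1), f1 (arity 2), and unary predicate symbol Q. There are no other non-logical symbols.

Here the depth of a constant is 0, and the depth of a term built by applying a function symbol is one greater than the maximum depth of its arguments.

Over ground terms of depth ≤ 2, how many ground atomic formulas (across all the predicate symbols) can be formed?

First count ground terms of depth ≤ 2.
Write N_k for the number of ground terms of depth ≤ k. A term of depth ≤ k is either a constant or a function symbol applied to arguments of depth ≤ k−1, so N_k = 3 + N_{k-1} + N_{k-1}^2.
N_0 = 3
N_1 = 3 + 3 + 3^2 = 15
N_2 = 3 + 15 + 15^2 = 243
So |H| = 243.
A ground atom is a predicate applied to a tuple of terms from H, so the count is the sum over predicates of |H|^arity:
  Q: 243
Total ground atoms: 243.

243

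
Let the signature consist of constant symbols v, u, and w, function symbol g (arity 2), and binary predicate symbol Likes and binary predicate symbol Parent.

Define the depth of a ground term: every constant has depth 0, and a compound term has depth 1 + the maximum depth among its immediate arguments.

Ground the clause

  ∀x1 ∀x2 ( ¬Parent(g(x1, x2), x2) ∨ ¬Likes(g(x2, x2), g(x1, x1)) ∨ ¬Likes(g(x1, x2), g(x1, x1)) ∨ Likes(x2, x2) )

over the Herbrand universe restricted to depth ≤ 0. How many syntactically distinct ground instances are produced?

9

Ground terms of depth ≤ 0:
  Let N_k count ground terms of depth at most k. Each non-constant term of depth ≤ k is some function symbol applied to depth-≤(k−1) arguments, giving N_k = 3 + N_{k-1}^2.
  N_0 = 3
  Explicitly: v, u, w.
So there are 3 ground terms available for substitution.
The clause has 2 distinct variables (x1, x2), each appearing in the body. In the free term algebra distinct substitutions yield syntactically distinct ground instances.
Number of ground instances = 3^2 = 9.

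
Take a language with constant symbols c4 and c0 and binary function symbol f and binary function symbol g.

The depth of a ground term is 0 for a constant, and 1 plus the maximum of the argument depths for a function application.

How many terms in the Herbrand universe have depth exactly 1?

8

Let N_k count ground terms of depth at most k. Each non-constant term of depth ≤ k is some function symbol applied to depth-≤(k−1) arguments, giving N_k = 2 + N_{k-1}^2 + N_{k-1}^2.
N_0 = 2
N_1 = 2 + 2^2 + 2^2 = 10
Terms of depth exactly 1: N_1 − N_0 = 10 − 2 = 8.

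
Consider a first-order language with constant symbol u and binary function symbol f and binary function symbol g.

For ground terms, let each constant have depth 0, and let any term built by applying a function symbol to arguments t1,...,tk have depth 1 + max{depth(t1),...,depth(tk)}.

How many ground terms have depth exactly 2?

Let N_k count ground terms of depth at most k. Each non-constant term of depth ≤ k is some function symbol applied to depth-≤(k−1) arguments, giving N_k = 1 + N_{k-1}^2 + N_{k-1}^2.
N_0 = 1
N_1 = 1 + 1^2 + 1^2 = 3
N_2 = 1 + 3^2 + 3^2 = 19
Terms of depth exactly 2: N_2 − N_1 = 19 − 3 = 16.

16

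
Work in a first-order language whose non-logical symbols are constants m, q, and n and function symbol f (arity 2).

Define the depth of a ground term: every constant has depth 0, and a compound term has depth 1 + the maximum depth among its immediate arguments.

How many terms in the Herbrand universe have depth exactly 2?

Write N_k for the number of ground terms of depth ≤ k. A term of depth ≤ k is either a constant or a function symbol applied to arguments of depth ≤ k−1, so N_k = 3 + N_{k-1}^2.
N_0 = 3
N_1 = 3 + 3^2 = 12
N_2 = 3 + 12^2 = 147
Terms of depth exactly 2: N_2 − N_1 = 147 − 12 = 135.

135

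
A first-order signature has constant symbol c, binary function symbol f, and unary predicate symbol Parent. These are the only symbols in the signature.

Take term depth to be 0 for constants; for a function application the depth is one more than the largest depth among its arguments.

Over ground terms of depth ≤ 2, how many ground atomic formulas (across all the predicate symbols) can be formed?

First count ground terms of depth ≤ 2.
Count level by level. With function symbols f/2, the terms of depth ≤ k are the 1 constant together with each function applied to depth-≤(k−1) tuples, so N_k = 1 + N_{k-1}^2.
N_0 = 1
N_1 = 1 + 1^2 = 2
N_2 = 1 + 2^2 = 5
Explicitly: c, f(c, c), f(c, f(c, c)), f(f(c, c), c), f(f(c, c), f(c, c)).
So |H| = 5.
For each predicate symbol, the number of ground atoms is |H| raised to its arity; summing:
  Parent: 5
Total ground atoms: 5.

5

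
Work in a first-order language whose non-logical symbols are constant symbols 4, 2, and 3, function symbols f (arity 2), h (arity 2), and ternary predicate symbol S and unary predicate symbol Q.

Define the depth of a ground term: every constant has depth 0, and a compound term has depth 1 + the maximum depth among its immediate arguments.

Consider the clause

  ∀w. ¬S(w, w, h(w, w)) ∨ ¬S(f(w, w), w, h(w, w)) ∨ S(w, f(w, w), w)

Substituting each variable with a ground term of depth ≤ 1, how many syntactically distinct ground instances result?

21

Ground terms of depth ≤ 1:
  Let N_k = |{terms of depth ≤ k}|. Then N_0 = 3 and N_k = 3 + N_{k-1}^2 + N_{k-1}^2 for k ≥ 1 (one summand per function symbol, arity giving the exponent).
  N_0 = 3
  N_1 = 3 + 3^2 + 3^2 = 21
So there are 21 ground terms available for substitution.
The body mentions the single quantified variable w; since ground terms form a free algebra, no two substitutions collapse to the same formula.
Number of ground instances = 21.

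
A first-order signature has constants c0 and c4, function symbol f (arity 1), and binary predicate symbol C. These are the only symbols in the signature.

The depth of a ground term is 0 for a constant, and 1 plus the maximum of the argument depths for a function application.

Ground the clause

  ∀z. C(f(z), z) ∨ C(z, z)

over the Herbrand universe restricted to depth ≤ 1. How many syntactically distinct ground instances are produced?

4

Ground terms of depth ≤ 1:
  Write N_k for the number of ground terms of depth ≤ k. A term of depth ≤ k is either a constant or a function symbol applied to arguments of depth ≤ k−1, so N_k = 2 + N_{k-1}.
  N_0 = 2
  N_1 = 2 + 2 = 4
So there are 4 ground terms available for substitution.
The variable z ranges independently over the available ground terms, and distinct assignments produce distinct instances.
Number of ground instances = 4.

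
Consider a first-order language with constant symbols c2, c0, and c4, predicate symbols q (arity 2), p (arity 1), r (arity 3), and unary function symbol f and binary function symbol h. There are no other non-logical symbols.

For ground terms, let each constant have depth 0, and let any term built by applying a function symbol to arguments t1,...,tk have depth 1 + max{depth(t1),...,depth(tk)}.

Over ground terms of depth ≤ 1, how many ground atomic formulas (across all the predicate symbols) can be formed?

3615

First count ground terms of depth ≤ 1.
Let N_k = |{terms of depth ≤ k}|. Then N_0 = 3 and N_k = 3 + N_{k-1} + N_{k-1}^2 for k ≥ 1 (one summand per function symbol, arity giving the exponent).
N_0 = 3
N_1 = 3 + 3 + 3^2 = 15
So |H| = 15.
Each predicate of arity r yields |H|^r ground atoms (one per choice of an r-tuple from H):
  q: 15^2 = 225;  p: 15;  r: 15^3 = 3375
Total ground atoms: 225 + 15 + 3375 = 3615.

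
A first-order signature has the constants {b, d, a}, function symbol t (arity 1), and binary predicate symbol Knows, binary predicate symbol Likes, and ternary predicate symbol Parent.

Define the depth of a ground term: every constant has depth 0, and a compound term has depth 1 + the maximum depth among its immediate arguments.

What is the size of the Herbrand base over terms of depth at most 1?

288

First count ground terms of depth ≤ 1.
Count level by level. With function symbols t/1, the terms of depth ≤ k are the 3 constants together with each function applied to depth-≤(k−1) tuples, so N_k = 3 + N_{k-1}.
N_0 = 3
N_1 = 3 + 3 = 6
Explicitly: b, d, a, t(b), t(d), t(a).
So |H| = 6.
Ground atoms are formed by filling each argument slot of a predicate with a term from H, so an r-ary predicate gives |H|^r atoms:
  Knows: 6^2 = 36;  Likes: 6^2 = 36;  Parent: 6^3 = 216
Total ground atoms: 36 + 36 + 216 = 288.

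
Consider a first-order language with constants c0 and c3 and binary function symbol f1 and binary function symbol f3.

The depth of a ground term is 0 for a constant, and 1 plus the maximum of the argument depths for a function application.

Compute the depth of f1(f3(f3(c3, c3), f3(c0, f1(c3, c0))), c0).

4

depth(f3(c3, c3)) = 1 + max(0, 0) = 1
depth(f1(c3, c0)) = 1 + max(0, 0) = 1
depth(f3(c0, f1(c3, c0))) = 1 + max(0, 1) = 2
depth(f3(f3(c3, c3), f3(c0, f1(c3, c0)))) = 1 + max(1, 2) = 3
depth(f1(f3(f3(c3, c3), f3(c0, f1(c3, c0))), c0)) = 1 + max(3, 0) = 4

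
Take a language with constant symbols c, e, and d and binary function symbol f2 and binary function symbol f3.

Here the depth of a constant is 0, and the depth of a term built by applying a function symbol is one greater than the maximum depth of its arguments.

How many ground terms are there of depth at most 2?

885

Let N_k count ground terms of depth at most k. Each non-constant term of depth ≤ k is some function symbol applied to depth-≤(k−1) arguments, giving N_k = 3 + N_{k-1}^2 + N_{k-1}^2.
N_0 = 3
N_1 = 3 + 3^2 + 3^2 = 21
N_2 = 3 + 21^2 + 21^2 = 885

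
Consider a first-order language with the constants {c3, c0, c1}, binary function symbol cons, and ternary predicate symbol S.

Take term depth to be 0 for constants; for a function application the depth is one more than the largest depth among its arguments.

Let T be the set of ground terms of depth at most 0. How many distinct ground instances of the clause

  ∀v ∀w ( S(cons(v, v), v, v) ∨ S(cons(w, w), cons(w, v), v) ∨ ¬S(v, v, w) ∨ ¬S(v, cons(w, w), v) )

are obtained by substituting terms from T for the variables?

Ground terms of depth ≤ 0:
  Count level by level. With function symbols cons/2, the terms of depth ≤ k are the 3 constants together with each function applied to depth-≤(k−1) tuples, so N_k = 3 + N_{k-1}^2.
  N_0 = 3
  Explicitly: c3, c0, c1.
So there are 3 ground terms available for substitution.
The body mentions every one of the 2 quantified variables; since ground terms form a free algebra, no two substitutions collapse to the same formula.
Number of ground instances = 3^2 = 9.

9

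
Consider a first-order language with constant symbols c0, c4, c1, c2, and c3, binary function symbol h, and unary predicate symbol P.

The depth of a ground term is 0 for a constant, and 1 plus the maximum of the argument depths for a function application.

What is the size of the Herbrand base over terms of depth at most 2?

First count ground terms of depth ≤ 2.
Let N_k = |{terms of depth ≤ k}|. Then N_0 = 5 and N_k = 5 + N_{k-1}^2 for k ≥ 1 (one summand per function symbol, arity giving the exponent).
N_0 = 5
N_1 = 5 + 5^2 = 30
N_2 = 5 + 30^2 = 905
So |H| = 905.
Each predicate of arity r yields |H|^r ground atoms (one per choice of an r-tuple from H):
  P: 905
Total ground atoms: 905.

905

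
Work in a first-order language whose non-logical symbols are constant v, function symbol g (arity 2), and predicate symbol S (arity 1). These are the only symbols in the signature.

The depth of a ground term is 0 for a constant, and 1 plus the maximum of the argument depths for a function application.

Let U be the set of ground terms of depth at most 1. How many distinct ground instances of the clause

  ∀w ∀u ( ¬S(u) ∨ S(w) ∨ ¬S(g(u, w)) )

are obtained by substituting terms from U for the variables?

4

Ground terms of depth ≤ 1:
  If N_k denotes the number of depth-≤k ground terms, the 1 constant gives N_0 = 1, and each function symbol of arity r contributes N_{k-1}^r new terms at level k: N_k = 1 + N_{k-1}^2.
  N_0 = 1
  N_1 = 1 + 1^2 = 2
  Explicitly: v, g(v, v).
So there are 2 ground terms available for substitution.
The clause has 2 distinct variables (w, u), each appearing in the body. In the free term algebra distinct substitutions yield syntactically distinct ground instances.
Number of ground instances = 2^2 = 4.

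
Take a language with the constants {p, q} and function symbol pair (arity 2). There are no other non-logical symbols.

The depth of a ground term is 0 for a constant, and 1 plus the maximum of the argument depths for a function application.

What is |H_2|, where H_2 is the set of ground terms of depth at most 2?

Let N_k = |{terms of depth ≤ k}|. Then N_0 = 2 and N_k = 2 + N_{k-1}^2 for k ≥ 1 (one summand per function symbol, arity giving the exponent).
N_0 = 2
N_1 = 2 + 2^2 = 6
N_2 = 2 + 6^2 = 38

38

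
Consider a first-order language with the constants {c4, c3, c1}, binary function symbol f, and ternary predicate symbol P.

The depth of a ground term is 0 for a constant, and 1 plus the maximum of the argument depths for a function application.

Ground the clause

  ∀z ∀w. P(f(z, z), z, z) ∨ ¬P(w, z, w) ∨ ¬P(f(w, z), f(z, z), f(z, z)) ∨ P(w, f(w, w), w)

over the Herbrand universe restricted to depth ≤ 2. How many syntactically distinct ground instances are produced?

Ground terms of depth ≤ 2:
  If N_k denotes the number of depth-≤k ground terms, the 3 constants give N_0 = 3, and each function symbol of arity r contributes N_{k-1}^r new terms at level k: N_k = 3 + N_{k-1}^2.
  N_0 = 3
  N_1 = 3 + 3^2 = 12
  N_2 = 3 + 12^2 = 147
So there are 147 ground terms available for substitution.
Each of z, w ranges independently over the available ground terms, and distinct assignments produce distinct instances.
Number of ground instances = 147^2 = 21609.

21609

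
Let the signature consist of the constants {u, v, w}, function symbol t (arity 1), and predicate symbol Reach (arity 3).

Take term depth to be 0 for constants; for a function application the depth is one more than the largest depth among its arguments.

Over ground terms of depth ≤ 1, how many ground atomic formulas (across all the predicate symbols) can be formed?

216

First count ground terms of depth ≤ 1.
If N_k denotes the number of depth-≤k ground terms, the 3 constants give N_0 = 3, and each function symbol of arity r contributes N_{k-1}^r new terms at level k: N_k = 3 + N_{k-1}.
N_0 = 3
N_1 = 3 + 3 = 6
Explicitly: u, v, w, t(u), t(v), t(w).
So |H| = 6.
For each predicate symbol, the number of ground atoms is |H| raised to its arity; summing:
  Reach: 6^3 = 216
Total ground atoms: 216.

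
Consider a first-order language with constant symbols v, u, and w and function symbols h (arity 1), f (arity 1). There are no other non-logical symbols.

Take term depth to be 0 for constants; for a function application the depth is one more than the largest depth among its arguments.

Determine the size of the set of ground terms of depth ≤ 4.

Count level by level. With function symbols h/1, f/1, the terms of depth ≤ k are the 3 constants together with each function applied to depth-≤(k−1) tuples, so N_k = 3 + N_{k-1} + N_{k-1}.
N_0 = 3
N_1 = 3 + 3 + 3 = 9
N_2 = 3 + 9 + 9 = 21
N_3 = 3 + 21 + 21 = 45
N_4 = 3 + 45 + 45 = 93

93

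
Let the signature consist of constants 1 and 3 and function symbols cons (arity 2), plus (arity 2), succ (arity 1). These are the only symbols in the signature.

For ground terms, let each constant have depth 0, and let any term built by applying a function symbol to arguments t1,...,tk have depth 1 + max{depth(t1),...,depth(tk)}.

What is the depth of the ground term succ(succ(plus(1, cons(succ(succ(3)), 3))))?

6

depth(succ(3)) = 1 + depth(3) = 1 + 0 = 1
depth(succ(succ(3))) = 1 + depth(succ(3)) = 1 + 1 = 2
depth(cons(succ(succ(3)), 3)) = 1 + max(2, 0) = 3
depth(plus(1, cons(succ(succ(3)), 3))) = 1 + max(0, 3) = 4
depth(succ(plus(1, cons(succ(succ(3)), 3)))) = 1 + depth(plus(1, cons(succ(succ(3)), 3))) = 1 + 4 = 5
depth(succ(succ(plus(1, cons(succ(succ(3)), 3))))) = 1 + depth(succ(plus(1, cons(succ(succ(3)), 3)))) = 1 + 5 = 6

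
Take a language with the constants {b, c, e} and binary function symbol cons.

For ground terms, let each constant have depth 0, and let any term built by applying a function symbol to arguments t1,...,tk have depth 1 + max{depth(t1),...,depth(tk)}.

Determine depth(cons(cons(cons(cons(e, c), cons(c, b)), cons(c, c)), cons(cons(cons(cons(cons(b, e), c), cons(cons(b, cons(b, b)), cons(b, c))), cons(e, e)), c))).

7

depth(cons(e, c)) = 1 + max(0, 0) = 1
depth(cons(c, b)) = 1 + max(0, 0) = 1
depth(cons(cons(e, c), cons(c, b))) = 1 + max(1, 1) = 2
depth(cons(c, c)) = 1 + max(0, 0) = 1
depth(cons(cons(cons(e, c), cons(c, b)), cons(c, c))) = 1 + max(2, 1) = 3
depth(cons(b, e)) = 1 + max(0, 0) = 1
depth(cons(cons(b, e), c)) = 1 + max(1, 0) = 2
depth(cons(b, b)) = 1 + max(0, 0) = 1
depth(cons(b, cons(b, b))) = 1 + max(0, 1) = 2
depth(cons(b, c)) = 1 + max(0, 0) = 1
depth(cons(cons(b, cons(b, b)), cons(b, c))) = 1 + max(2, 1) = 3
depth(cons(cons(cons(b, e), c), cons(cons(b, cons(b, b)), cons(b, c)))) = 1 + max(2, 3) = 4
depth(cons(e, e)) = 1 + max(0, 0) = 1
depth(cons(cons(cons(cons(b, e), c), cons(cons(b, cons(b, b)), cons(b, c))), cons(e, e))) = 1 + max(4, 1) = 5
depth(cons(cons(cons(cons(cons(b, e), c), cons(cons(b, cons(b, b)), cons(b, c))), cons(e, e)), c)) = 1 + max(5, 0) = 6
depth(cons(cons(cons(cons(e, c), cons(c, b)), cons(c, c)), cons(cons(cons(cons(cons(b, e), c), cons(cons(b, cons(b, b)), cons(b, c))), cons(e, e)), c))) = 1 + max(3, 6) = 7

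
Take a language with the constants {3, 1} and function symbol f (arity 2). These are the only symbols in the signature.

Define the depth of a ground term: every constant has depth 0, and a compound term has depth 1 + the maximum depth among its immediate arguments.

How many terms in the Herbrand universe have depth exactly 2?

32

Let N_k = |{terms of depth ≤ k}|. Then N_0 = 2 and N_k = 2 + N_{k-1}^2 for k ≥ 1 (one summand per function symbol, arity giving the exponent).
N_0 = 2
N_1 = 2 + 2^2 = 6
N_2 = 2 + 6^2 = 38
Terms of depth exactly 2: N_2 − N_1 = 38 − 6 = 32.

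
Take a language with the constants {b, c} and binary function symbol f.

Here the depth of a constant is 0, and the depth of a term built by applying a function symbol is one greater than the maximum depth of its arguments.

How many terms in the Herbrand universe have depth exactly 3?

Let N_k = |{terms of depth ≤ k}|. Then N_0 = 2 and N_k = 2 + N_{k-1}^2 for k ≥ 1 (one summand per function symbol, arity giving the exponent).
N_0 = 2
N_1 = 2 + 2^2 = 6
N_2 = 2 + 6^2 = 38
N_3 = 2 + 38^2 = 1446
Terms of depth exactly 3: N_3 − N_2 = 1446 − 38 = 1408.

1408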